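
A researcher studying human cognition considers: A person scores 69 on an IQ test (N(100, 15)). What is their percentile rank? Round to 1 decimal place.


z = (IQ - mean) / SD
z = (69 - 100) / 15 = -2.0667
Percentile = Phi(-2.0667) * 100
Phi(-2.0667) = 0.019381
= 1.9


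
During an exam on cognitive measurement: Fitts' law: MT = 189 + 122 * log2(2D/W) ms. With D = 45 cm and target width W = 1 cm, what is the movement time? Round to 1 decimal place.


MT = 189 + 122 * log2(2*45/1)
2D/W = 90.0
log2(90.0) = 6.4919
MT = 189 + 122 * 6.4919
= 981.0 ms


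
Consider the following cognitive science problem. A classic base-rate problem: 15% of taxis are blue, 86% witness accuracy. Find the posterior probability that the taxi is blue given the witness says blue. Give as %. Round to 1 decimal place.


P(blue | says blue) = P(says blue | blue)*P(blue) / [P(says blue | blue)*P(blue) + P(says blue | not blue)*P(not blue)]
Numerator = 0.86 * 0.15 = 0.129
False identification = 0.14 * 0.85 = 0.119
P = 0.129 / (0.129 + 0.119)
= 0.129 / 0.248
As percentage = 52.0


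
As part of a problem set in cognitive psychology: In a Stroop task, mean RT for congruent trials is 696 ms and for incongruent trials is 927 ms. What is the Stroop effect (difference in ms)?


Stroop effect = RT(incongruent) - RT(congruent)
= 927 - 696
= 231 ms


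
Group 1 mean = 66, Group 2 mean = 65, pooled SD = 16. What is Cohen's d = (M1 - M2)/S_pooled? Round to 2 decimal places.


Cohen's d = (M1 - M2) / S_pooled
= (66 - 65) / 16
= 1 / 16
= 0.06


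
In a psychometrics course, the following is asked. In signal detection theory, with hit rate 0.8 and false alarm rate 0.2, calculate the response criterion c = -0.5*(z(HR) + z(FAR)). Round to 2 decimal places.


c = -0.5 * (z(HR) + z(FAR))
z(0.8) = 0.8416
z(0.2) = -0.8416
c = -0.5 * (0.8416 + -0.8416)
= -0.5 * 0.0
= 0.00


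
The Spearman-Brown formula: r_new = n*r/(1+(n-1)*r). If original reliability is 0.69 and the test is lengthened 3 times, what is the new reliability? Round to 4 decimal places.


r_new = n*r / (1 + (n-1)*r)
Numerator = 3 * 0.69 = 2.07
Denominator = 1 + 2 * 0.69 = 2.38
r_new = 2.07 / 2.38
= 0.8697


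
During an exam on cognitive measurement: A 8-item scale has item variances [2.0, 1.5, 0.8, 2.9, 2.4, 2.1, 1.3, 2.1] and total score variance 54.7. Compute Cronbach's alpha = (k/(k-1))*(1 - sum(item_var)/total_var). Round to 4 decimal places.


alpha = (k/(k-1)) * (1 - sum(s_i^2)/s_total^2)
sum(item variances) = 15.1
k/(k-1) = 8/7 = 1.142857
1 - 15.1/54.7 = 1 - 0.276051 = 0.723949
alpha = 1.142857 * 0.723949
= 0.8274


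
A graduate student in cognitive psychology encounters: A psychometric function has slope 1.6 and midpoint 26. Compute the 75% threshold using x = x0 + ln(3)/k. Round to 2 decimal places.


At P = 0.75: 0.75 = 1/(1 + e^(-k*(x-x0)))
Solving: e^(-k*(x-x0)) = 1/3
x = x0 + ln(3)/k
ln(3) = 1.0986
x = 26 + 1.0986/1.6
= 26 + 0.6866
= 26.69


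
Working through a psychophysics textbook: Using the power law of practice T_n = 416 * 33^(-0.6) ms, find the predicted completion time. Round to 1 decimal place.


T_n = 416 * 33^(-0.6)
33^(-0.6) = 0.122713
T_n = 416 * 0.122713
= 51.0 ms


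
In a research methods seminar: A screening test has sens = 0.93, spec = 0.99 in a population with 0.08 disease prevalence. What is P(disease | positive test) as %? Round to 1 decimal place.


PPV = (sens * prev) / (sens * prev + (1-spec) * (1-prev))
Numerator = 0.93 * 0.08 = 0.0744
P(positive and no disease) = (1 - spec) * (1 - prev) = (1 - 0.99) * (1 - 0.08) = 0.0092
Denominator = 0.0744 + 0.0092 = 0.0836
PPV = 0.0744 / 0.0836 = 0.889952
As percentage = 89.0


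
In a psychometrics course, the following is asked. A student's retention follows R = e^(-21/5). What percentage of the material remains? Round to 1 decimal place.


R = e^(-t/S)
-t/S = -21/5 = -4.2
R = e^(-4.2) = 0.014996
Percentage = 0.014996 * 100
= 1.5


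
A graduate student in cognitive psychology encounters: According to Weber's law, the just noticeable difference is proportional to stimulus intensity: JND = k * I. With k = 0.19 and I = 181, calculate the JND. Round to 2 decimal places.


JND = k * I
JND = 0.19 * 181
= 34.39


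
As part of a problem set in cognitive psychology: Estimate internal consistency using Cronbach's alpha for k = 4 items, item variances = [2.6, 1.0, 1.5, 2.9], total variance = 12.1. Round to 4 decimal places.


alpha = (k/(k-1)) * (1 - sum(s_i^2)/s_total^2)
sum(item variances) = 8.0
k/(k-1) = 4/3 = 1.333333
1 - 8.0/12.1 = 1 - 0.661157 = 0.338843
alpha = 1.333333 * 0.338843
= 0.4518


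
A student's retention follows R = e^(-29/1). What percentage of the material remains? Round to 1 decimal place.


R = e^(-t/S)
-t/S = -29/1 = -29.0
R = e^(-29.0) = 0.0
Percentage = 0.0 * 100
= 0.0


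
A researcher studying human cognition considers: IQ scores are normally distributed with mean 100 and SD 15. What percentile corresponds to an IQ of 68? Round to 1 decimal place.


z = (IQ - mean) / SD
z = (68 - 100) / 15 = -2.1333
Percentile = Phi(-2.1333) * 100
Phi(-2.1333) = 0.01645
= 1.6


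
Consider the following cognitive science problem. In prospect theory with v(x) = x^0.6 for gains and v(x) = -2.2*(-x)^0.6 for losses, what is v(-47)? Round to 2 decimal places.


Since x = -47 < 0, use v(x) = -lambda*(-x)^alpha
(-x) = 47
47^0.6 = 10.0753
v(-47) = -2.2 * 10.0753
= -22.17


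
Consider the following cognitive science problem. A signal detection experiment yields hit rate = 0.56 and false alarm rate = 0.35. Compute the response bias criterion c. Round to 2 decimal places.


c = -0.5 * (z(HR) + z(FAR))
z(0.56) = 0.151
z(0.35) = -0.3853
c = -0.5 * (0.151 + -0.3853)
= -0.5 * -0.2343
= 0.12


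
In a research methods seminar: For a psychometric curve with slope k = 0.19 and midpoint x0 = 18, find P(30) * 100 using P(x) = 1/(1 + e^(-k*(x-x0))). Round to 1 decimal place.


P(x) = 1/(1 + e^(-0.19*(30 - 18)))
Exponent = -0.19 * 12 = -2.28
e^(-2.28) = 0.102284
P = 1/(1 + 0.102284) = 0.907207
Percentage = 90.7


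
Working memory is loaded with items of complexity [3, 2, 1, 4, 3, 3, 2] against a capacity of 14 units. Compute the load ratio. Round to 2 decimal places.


Total complexity = 3 + 2 + 1 + 4 + 3 + 3 + 2 = 18
Load = total / capacity = 18 / 14
= 1.29


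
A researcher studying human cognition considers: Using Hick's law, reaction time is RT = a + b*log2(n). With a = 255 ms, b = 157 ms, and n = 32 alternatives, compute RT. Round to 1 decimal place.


RT = 255 + 157 * log2(32)
log2(32) = 5.0
RT = 255 + 157 * 5.0
= 255 + 785.0
= 1040.0 ms


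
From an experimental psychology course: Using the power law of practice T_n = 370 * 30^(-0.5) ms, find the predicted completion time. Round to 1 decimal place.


T_n = 370 * 30^(-0.5)
30^(-0.5) = 0.182574
T_n = 370 * 0.182574
= 67.6 ms


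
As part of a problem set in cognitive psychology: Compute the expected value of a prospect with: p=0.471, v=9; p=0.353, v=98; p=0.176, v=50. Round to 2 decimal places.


EU = sum(p_i * v_i)
0.471 * 9 = 4.239
0.353 * 98 = 34.594
0.176 * 50 = 8.8
EU = 4.239 + 34.594 + 8.8
= 47.63


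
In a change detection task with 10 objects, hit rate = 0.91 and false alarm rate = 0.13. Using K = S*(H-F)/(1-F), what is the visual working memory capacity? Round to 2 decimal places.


K = S * (H - F) / (1 - F)
H - F = 0.78
1 - F = 0.87
K = 10 * 0.78 / 0.87
= 8.97


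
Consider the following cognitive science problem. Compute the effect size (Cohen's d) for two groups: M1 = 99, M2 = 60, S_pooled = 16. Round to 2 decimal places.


Cohen's d = (M1 - M2) / S_pooled
= (99 - 60) / 16
= 39 / 16
= 2.44


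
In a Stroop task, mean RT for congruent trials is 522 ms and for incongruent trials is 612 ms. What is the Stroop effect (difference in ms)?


Stroop effect = RT(incongruent) - RT(congruent)
= 612 - 522
= 90 ms


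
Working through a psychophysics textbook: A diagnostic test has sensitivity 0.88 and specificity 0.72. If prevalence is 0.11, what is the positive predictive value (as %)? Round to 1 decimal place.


PPV = (sens * prev) / (sens * prev + (1-spec) * (1-prev))
Numerator = 0.88 * 0.11 = 0.0968
P(positive and no disease) = (1 - spec) * (1 - prev) = (1 - 0.72) * (1 - 0.11) = 0.2492
Denominator = 0.0968 + 0.2492 = 0.346
PPV = 0.0968 / 0.346 = 0.279769
As percentage = 28.0


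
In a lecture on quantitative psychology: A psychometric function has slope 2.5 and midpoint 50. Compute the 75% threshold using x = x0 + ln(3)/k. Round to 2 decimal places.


At P = 0.75: 0.75 = 1/(1 + e^(-k*(x-x0)))
Solving: e^(-k*(x-x0)) = 1/3
x = x0 + ln(3)/k
ln(3) = 1.0986
x = 50 + 1.0986/2.5
= 50 + 0.4394
= 50.44


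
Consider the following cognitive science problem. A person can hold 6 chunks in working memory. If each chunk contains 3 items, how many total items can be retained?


Total items = chunks * items_per_chunk
= 6 * 3
= 18


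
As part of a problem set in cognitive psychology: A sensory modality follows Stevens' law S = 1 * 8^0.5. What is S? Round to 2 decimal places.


S = 1 * 8^0.5
8^0.5 = 2.8284
S = 1 * 2.8284
= 2.83


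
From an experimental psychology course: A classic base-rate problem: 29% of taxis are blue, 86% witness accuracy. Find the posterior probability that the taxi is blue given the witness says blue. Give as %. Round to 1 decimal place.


P(blue | says blue) = P(says blue | blue)*P(blue) / [P(says blue | blue)*P(blue) + P(says blue | not blue)*P(not blue)]
Numerator = 0.86 * 0.29 = 0.2494
False identification = 0.14 * 0.71 = 0.0994
P = 0.2494 / (0.2494 + 0.0994)
= 0.2494 / 0.3488
As percentage = 71.5


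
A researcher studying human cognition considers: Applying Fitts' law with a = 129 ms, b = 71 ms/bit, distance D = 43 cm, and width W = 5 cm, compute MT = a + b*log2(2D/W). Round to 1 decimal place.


MT = 129 + 71 * log2(2*43/5)
2D/W = 17.2
log2(17.2) = 4.1043
MT = 129 + 71 * 4.1043
= 420.4 ms


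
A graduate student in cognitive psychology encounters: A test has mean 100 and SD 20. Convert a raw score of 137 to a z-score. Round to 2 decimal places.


z = (X - mu) / sigma
= (137 - 100) / 20
= 37 / 20
= 1.85


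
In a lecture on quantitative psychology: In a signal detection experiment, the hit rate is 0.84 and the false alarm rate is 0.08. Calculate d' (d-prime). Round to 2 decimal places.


d' = z(HR) - z(FAR)
z(0.84) = 0.9945
z(0.08) = -1.4051
d' = 0.9945 - -1.4051
= 2.40


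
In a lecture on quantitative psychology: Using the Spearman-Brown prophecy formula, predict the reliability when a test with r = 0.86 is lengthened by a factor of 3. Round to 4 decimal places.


r_new = n*r / (1 + (n-1)*r)
Numerator = 3 * 0.86 = 2.58
Denominator = 1 + 2 * 0.86 = 2.72
r_new = 2.58 / 2.72
= 0.9485


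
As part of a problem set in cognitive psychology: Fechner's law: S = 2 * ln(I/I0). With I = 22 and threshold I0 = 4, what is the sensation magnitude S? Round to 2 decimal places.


S = 2 * ln(22/4)
I/I0 = 5.5
ln(5.5) = 1.7047
S = 2 * 1.7047
= 3.41


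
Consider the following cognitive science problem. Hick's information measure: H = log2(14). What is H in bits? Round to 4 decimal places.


H = log2(n)
H = log2(14)
= 3.8074


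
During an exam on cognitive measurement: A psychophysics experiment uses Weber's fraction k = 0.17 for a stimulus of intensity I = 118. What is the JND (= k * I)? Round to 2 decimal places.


JND = k * I
JND = 0.17 * 118
= 20.06


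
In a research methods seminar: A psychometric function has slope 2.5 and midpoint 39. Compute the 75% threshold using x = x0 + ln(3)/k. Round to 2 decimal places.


At P = 0.75: 0.75 = 1/(1 + e^(-k*(x-x0)))
Solving: e^(-k*(x-x0)) = 1/3
x = x0 + ln(3)/k
ln(3) = 1.0986
x = 39 + 1.0986/2.5
= 39 + 0.4394
= 39.44


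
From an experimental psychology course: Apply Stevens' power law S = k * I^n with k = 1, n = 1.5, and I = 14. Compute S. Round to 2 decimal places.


S = 1 * 14^1.5
14^1.5 = 52.3832
S = 1 * 52.3832
= 52.38


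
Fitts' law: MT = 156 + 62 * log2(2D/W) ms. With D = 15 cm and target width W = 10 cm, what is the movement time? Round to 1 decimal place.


MT = 156 + 62 * log2(2*15/10)
2D/W = 3.0
log2(3.0) = 1.585
MT = 156 + 62 * 1.585
= 254.3 ms


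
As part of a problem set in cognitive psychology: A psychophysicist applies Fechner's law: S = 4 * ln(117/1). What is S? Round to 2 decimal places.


S = 4 * ln(117/1)
I/I0 = 117.0
ln(117.0) = 4.7622
S = 4 * 4.7622
= 19.05


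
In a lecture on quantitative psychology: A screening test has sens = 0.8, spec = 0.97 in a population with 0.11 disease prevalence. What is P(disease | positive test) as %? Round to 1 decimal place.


PPV = (sens * prev) / (sens * prev + (1-spec) * (1-prev))
Numerator = 0.8 * 0.11 = 0.088
P(positive and no disease) = (1 - spec) * (1 - prev) = (1 - 0.97) * (1 - 0.11) = 0.0267
Denominator = 0.088 + 0.0267 = 0.1147
PPV = 0.088 / 0.1147 = 0.767219
As percentage = 76.7


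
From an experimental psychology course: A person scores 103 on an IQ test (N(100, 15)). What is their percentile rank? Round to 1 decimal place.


z = (IQ - mean) / SD
z = (103 - 100) / 15 = 0.2
Percentile = Phi(0.2) * 100
Phi(0.2) = 0.57926
= 57.9


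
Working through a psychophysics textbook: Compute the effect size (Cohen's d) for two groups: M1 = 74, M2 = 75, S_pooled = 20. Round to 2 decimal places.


Cohen's d = (M1 - M2) / S_pooled
= (74 - 75) / 20
= -1 / 20
= -0.05


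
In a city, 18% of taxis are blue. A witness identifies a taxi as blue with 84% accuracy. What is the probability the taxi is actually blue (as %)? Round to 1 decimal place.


P(blue | says blue) = P(says blue | blue)*P(blue) / [P(says blue | blue)*P(blue) + P(says blue | not blue)*P(not blue)]
Numerator = 0.84 * 0.18 = 0.1512
False identification = 0.16 * 0.82 = 0.1312
P = 0.1512 / (0.1512 + 0.1312)
= 0.1512 / 0.2824
As percentage = 53.5


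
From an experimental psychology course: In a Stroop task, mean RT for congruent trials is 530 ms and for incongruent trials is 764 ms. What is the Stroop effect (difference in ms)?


Stroop effect = RT(incongruent) - RT(congruent)
= 764 - 530
= 234 ms


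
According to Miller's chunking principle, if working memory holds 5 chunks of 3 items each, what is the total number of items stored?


Total items = chunks * items_per_chunk
= 5 * 3
= 15


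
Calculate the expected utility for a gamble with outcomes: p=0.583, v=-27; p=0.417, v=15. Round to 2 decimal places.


EU = sum(p_i * v_i)
0.583 * -27 = -15.741
0.417 * 15 = 6.255
EU = -15.741 + 6.255
= -9.49


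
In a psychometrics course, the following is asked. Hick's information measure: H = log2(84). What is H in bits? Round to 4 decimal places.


H = log2(n)
H = log2(84)
= 6.3923


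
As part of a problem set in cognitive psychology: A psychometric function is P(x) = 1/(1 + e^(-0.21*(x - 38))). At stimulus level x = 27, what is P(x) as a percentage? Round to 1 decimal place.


P(x) = 1/(1 + e^(-0.21*(27 - 38)))
Exponent = -0.21 * -11 = 2.31
e^(2.31) = 10.074425
P = 1/(1 + 10.074425) = 0.090298
Percentage = 9.0


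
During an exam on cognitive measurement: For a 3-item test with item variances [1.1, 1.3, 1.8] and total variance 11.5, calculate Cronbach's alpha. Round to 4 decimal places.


alpha = (k/(k-1)) * (1 - sum(s_i^2)/s_total^2)
sum(item variances) = 4.2
k/(k-1) = 3/2 = 1.5
1 - 4.2/11.5 = 1 - 0.365217 = 0.634783
alpha = 1.5 * 0.634783
= 0.9522


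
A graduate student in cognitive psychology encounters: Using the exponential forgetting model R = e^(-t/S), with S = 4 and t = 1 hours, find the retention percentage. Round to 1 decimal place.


R = e^(-t/S)
-t/S = -1/4 = -0.25
R = e^(-0.25) = 0.778801
Percentage = 0.778801 * 100
= 77.9


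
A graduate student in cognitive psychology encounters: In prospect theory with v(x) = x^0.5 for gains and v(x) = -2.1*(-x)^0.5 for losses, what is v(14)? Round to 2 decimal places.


Since x = 14 >= 0, use v(x) = x^0.5
14^0.5 = 3.7417
v(14) = 3.74


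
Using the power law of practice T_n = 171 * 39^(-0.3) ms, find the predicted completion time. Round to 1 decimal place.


T_n = 171 * 39^(-0.3)
39^(-0.3) = 0.333181
T_n = 171 * 0.333181
= 57.0 ms


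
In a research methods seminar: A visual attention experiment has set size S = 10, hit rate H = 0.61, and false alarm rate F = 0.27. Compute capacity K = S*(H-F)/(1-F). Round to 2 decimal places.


K = S * (H - F) / (1 - F)
H - F = 0.34
1 - F = 0.73
K = 10 * 0.34 / 0.73
= 4.66


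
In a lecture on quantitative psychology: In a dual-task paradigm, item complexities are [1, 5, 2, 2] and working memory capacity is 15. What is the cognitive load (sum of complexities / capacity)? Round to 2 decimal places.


Total complexity = 1 + 5 + 2 + 2 = 10
Load = total / capacity = 10 / 15
= 0.67


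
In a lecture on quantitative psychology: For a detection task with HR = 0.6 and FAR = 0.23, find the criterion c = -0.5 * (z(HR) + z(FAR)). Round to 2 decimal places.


c = -0.5 * (z(HR) + z(FAR))
z(0.6) = 0.2533
z(0.23) = -0.7388
c = -0.5 * (0.2533 + -0.7388)
= -0.5 * -0.4855
= 0.24


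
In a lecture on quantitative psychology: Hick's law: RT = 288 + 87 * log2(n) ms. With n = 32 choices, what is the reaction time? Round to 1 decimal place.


RT = 288 + 87 * log2(32)
log2(32) = 5.0
RT = 288 + 87 * 5.0
= 288 + 435.0
= 723.0 ms


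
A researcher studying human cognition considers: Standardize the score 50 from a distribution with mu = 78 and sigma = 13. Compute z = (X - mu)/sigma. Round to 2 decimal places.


z = (X - mu) / sigma
= (50 - 78) / 13
= -28 / 13
= -2.15


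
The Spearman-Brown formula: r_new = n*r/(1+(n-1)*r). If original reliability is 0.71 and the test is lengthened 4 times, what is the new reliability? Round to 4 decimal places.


r_new = n*r / (1 + (n-1)*r)
Numerator = 4 * 0.71 = 2.84
Denominator = 1 + 3 * 0.71 = 3.13
r_new = 2.84 / 3.13
= 0.9073


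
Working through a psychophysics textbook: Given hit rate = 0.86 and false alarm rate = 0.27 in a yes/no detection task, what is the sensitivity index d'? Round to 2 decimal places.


d' = z(HR) - z(FAR)
z(0.86) = 1.0803
z(0.27) = -0.6128
d' = 1.0803 - -0.6128
= 1.69


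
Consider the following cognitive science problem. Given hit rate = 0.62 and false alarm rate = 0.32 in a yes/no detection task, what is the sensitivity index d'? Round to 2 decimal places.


d' = z(HR) - z(FAR)
z(0.62) = 0.3055
z(0.32) = -0.4677
d' = 0.3055 - -0.4677
= 0.77


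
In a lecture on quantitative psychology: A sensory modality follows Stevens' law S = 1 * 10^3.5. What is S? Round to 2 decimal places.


S = 1 * 10^3.5
10^3.5 = 3162.2777
S = 1 * 3162.2777
= 3162.28


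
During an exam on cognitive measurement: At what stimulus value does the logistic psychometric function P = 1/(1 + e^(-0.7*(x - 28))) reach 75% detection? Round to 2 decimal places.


At P = 0.75: 0.75 = 1/(1 + e^(-k*(x-x0)))
Solving: e^(-k*(x-x0)) = 1/3
x = x0 + ln(3)/k
ln(3) = 1.0986
x = 28 + 1.0986/0.7
= 28 + 1.5694
= 29.57


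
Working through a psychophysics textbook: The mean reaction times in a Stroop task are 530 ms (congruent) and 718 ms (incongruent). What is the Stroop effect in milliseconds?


Stroop effect = RT(incongruent) - RT(congruent)
= 718 - 530
= 188 ms


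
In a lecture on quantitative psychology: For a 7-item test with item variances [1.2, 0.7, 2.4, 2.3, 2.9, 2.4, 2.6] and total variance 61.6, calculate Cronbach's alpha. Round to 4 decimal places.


alpha = (k/(k-1)) * (1 - sum(s_i^2)/s_total^2)
sum(item variances) = 14.5
k/(k-1) = 7/6 = 1.166667
1 - 14.5/61.6 = 1 - 0.23539 = 0.76461
alpha = 1.166667 * 0.76461
= 0.8920


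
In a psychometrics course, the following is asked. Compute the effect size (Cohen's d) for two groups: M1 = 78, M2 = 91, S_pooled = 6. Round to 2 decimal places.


Cohen's d = (M1 - M2) / S_pooled
= (78 - 91) / 6
= -13 / 6
= -2.17


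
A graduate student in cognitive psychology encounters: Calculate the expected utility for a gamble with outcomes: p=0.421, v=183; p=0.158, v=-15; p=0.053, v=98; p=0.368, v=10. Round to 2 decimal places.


EU = sum(p_i * v_i)
0.421 * 183 = 77.043
0.158 * -15 = -2.37
0.053 * 98 = 5.194
0.368 * 10 = 3.68
EU = 77.043 + -2.37 + 5.194 + 3.68
= 83.55


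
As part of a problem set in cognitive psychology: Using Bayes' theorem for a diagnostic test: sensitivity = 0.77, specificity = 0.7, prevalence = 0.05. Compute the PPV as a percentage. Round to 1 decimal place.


PPV = (sens * prev) / (sens * prev + (1-spec) * (1-prev))
Numerator = 0.77 * 0.05 = 0.0385
P(positive and no disease) = (1 - spec) * (1 - prev) = (1 - 0.7) * (1 - 0.05) = 0.285
Denominator = 0.0385 + 0.285 = 0.3235
PPV = 0.0385 / 0.3235 = 0.119011
As percentage = 11.9


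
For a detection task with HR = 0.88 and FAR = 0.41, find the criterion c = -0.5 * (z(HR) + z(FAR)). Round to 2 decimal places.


c = -0.5 * (z(HR) + z(FAR))
z(0.88) = 1.175
z(0.41) = -0.2275
c = -0.5 * (1.175 + -0.2275)
= -0.5 * 0.9475
= -0.47


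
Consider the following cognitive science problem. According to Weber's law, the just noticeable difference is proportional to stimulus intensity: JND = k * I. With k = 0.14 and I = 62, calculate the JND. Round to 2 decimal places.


JND = k * I
JND = 0.14 * 62
= 8.68


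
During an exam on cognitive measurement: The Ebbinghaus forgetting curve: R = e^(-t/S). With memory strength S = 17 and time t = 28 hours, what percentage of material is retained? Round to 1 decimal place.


R = e^(-t/S)
-t/S = -28/17 = -1.647059
R = e^(-1.647059) = 0.192616
Percentage = 0.192616 * 100
= 19.3


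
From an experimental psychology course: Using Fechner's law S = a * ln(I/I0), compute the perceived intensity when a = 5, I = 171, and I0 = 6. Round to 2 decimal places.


S = 5 * ln(171/6)
I/I0 = 28.5
ln(28.5) = 3.3499
S = 5 * 3.3499
= 16.75


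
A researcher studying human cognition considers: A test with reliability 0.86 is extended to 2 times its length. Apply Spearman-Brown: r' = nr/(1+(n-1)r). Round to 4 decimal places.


r_new = n*r / (1 + (n-1)*r)
Numerator = 2 * 0.86 = 1.72
Denominator = 1 + 1 * 0.86 = 1.86
r_new = 1.72 / 1.86
= 0.9247


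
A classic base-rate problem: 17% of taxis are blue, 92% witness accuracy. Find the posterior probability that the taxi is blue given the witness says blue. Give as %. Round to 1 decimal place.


P(blue | says blue) = P(says blue | blue)*P(blue) / [P(says blue | blue)*P(blue) + P(says blue | not blue)*P(not blue)]
Numerator = 0.92 * 0.17 = 0.1564
False identification = 0.08 * 0.83 = 0.0664
P = 0.1564 / (0.1564 + 0.0664)
= 0.1564 / 0.2228
As percentage = 70.2


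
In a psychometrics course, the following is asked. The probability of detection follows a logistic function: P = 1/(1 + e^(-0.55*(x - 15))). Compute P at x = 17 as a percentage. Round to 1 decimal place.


P(x) = 1/(1 + e^(-0.55*(17 - 15)))
Exponent = -0.55 * 2 = -1.1
e^(-1.1) = 0.332871
P = 1/(1 + 0.332871) = 0.75026
Percentage = 75.0


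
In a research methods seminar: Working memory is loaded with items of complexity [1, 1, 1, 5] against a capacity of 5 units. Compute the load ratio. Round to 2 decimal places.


Total complexity = 1 + 1 + 1 + 5 = 8
Load = total / capacity = 8 / 5
= 1.60


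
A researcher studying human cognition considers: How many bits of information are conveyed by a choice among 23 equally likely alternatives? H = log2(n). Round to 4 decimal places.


H = log2(n)
H = log2(23)
= 4.5236


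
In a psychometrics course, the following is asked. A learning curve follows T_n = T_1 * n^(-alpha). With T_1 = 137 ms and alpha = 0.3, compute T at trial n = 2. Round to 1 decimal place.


T_n = 137 * 2^(-0.3)
2^(-0.3) = 0.812252
T_n = 137 * 0.812252
= 111.3 ms


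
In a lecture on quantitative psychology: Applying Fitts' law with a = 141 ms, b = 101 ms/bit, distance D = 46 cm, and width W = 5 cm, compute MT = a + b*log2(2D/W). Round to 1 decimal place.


MT = 141 + 101 * log2(2*46/5)
2D/W = 18.4
log2(18.4) = 4.2016
MT = 141 + 101 * 4.2016
= 565.4 ms


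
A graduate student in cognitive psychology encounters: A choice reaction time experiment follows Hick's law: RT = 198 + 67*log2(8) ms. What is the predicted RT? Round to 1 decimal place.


RT = 198 + 67 * log2(8)
log2(8) = 3.0
RT = 198 + 67 * 3.0
= 198 + 201.0
= 399.0 ms


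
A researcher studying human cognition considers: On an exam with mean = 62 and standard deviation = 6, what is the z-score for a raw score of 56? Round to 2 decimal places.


z = (X - mu) / sigma
= (56 - 62) / 6
= -6 / 6
= -1.00


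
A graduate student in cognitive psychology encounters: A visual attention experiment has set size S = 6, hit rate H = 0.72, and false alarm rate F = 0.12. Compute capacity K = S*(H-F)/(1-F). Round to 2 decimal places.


K = S * (H - F) / (1 - F)
H - F = 0.6
1 - F = 0.88
K = 6 * 0.6 / 0.88
= 4.09


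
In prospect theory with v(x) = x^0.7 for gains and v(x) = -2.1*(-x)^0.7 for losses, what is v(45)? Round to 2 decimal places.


Since x = 45 >= 0, use v(x) = x^0.7
45^0.7 = 14.3631
v(45) = 14.36


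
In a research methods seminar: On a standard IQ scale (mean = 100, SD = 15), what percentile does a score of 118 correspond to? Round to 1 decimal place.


z = (IQ - mean) / SD
z = (118 - 100) / 15 = 1.2
Percentile = Phi(1.2) * 100
Phi(1.2) = 0.88493
= 88.5


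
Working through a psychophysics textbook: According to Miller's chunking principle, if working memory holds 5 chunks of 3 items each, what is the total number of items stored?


Total items = chunks * items_per_chunk
= 5 * 3
= 15


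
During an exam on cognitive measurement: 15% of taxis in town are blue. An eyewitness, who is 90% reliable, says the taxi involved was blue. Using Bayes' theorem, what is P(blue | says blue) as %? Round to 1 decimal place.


P(blue | says blue) = P(says blue | blue)*P(blue) / [P(says blue | blue)*P(blue) + P(says blue | not blue)*P(not blue)]
Numerator = 0.9 * 0.15 = 0.135
False identification = 0.1 * 0.85 = 0.085
P = 0.135 / (0.135 + 0.085)
= 0.135 / 0.22
As percentage = 61.4


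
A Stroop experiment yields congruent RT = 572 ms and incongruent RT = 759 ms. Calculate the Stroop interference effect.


Stroop effect = RT(incongruent) - RT(congruent)
= 759 - 572
= 187 ms


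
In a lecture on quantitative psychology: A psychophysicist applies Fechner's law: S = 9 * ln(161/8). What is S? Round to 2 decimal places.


S = 9 * ln(161/8)
I/I0 = 20.125
ln(20.125) = 3.002
S = 9 * 3.002
= 27.02


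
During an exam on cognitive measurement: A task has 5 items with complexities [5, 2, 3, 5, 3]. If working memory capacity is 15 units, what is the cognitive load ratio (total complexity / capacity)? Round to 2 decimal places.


Total complexity = 5 + 2 + 3 + 5 + 3 = 18
Load = total / capacity = 18 / 15
= 1.20


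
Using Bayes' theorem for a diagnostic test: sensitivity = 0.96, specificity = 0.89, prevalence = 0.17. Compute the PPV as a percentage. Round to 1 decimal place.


PPV = (sens * prev) / (sens * prev + (1-spec) * (1-prev))
Numerator = 0.96 * 0.17 = 0.1632
P(positive and no disease) = (1 - spec) * (1 - prev) = (1 - 0.89) * (1 - 0.17) = 0.0913
Denominator = 0.1632 + 0.0913 = 0.2545
PPV = 0.1632 / 0.2545 = 0.641257
As percentage = 64.1


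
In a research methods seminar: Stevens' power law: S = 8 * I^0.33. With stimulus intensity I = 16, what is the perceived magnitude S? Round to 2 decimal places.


S = 8 * 16^0.33
16^0.33 = 2.4967
S = 8 * 2.4967
= 19.97


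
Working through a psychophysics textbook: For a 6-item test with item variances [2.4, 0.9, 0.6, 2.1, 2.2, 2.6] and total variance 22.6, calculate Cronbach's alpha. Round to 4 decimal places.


alpha = (k/(k-1)) * (1 - sum(s_i^2)/s_total^2)
sum(item variances) = 10.8
k/(k-1) = 6/5 = 1.2
1 - 10.8/22.6 = 1 - 0.477876 = 0.522124
alpha = 1.2 * 0.522124
= 0.6265


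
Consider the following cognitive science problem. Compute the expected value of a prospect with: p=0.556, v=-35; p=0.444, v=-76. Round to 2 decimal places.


EU = sum(p_i * v_i)
0.556 * -35 = -19.46
0.444 * -76 = -33.744
EU = -19.46 + -33.744
= -53.20


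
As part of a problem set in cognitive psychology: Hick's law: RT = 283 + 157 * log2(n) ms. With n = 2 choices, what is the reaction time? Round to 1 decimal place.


RT = 283 + 157 * log2(2)
log2(2) = 1.0
RT = 283 + 157 * 1.0
= 283 + 157.0
= 440.0 ms


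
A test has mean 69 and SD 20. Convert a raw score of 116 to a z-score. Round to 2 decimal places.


z = (X - mu) / sigma
= (116 - 69) / 20
= 47 / 20
= 2.35


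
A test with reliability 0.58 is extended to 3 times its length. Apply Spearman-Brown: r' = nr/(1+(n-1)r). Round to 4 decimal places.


r_new = n*r / (1 + (n-1)*r)
Numerator = 3 * 0.58 = 1.74
Denominator = 1 + 2 * 0.58 = 2.16
r_new = 1.74 / 2.16
= 0.8056


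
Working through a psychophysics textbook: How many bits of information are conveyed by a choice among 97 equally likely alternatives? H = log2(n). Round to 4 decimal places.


H = log2(n)
H = log2(97)
= 6.5999


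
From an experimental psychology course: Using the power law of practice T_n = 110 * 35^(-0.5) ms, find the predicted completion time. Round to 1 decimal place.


T_n = 110 * 35^(-0.5)
35^(-0.5) = 0.169031
T_n = 110 * 0.169031
= 18.6 ms


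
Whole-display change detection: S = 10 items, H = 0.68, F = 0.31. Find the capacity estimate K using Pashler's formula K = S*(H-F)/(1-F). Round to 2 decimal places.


K = S * (H - F) / (1 - F)
H - F = 0.37
1 - F = 0.69
K = 10 * 0.37 / 0.69
= 5.36


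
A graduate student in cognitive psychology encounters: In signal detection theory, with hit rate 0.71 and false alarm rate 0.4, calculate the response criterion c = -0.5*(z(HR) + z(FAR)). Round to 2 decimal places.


c = -0.5 * (z(HR) + z(FAR))
z(0.71) = 0.5534
z(0.4) = -0.2533
c = -0.5 * (0.5534 + -0.2533)
= -0.5 * 0.3001
= -0.15


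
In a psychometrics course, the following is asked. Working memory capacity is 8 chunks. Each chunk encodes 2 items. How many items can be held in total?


Total items = chunks * items_per_chunk
= 8 * 2
= 16


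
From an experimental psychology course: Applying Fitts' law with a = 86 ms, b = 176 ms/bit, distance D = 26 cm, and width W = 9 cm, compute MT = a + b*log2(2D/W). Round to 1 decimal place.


MT = 86 + 176 * log2(2*26/9)
2D/W = 5.777778
log2(5.777778) = 2.5305
MT = 86 + 176 * 2.5305
= 531.4 ms


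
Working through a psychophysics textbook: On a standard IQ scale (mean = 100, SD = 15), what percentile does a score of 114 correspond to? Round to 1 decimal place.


z = (IQ - mean) / SD
z = (114 - 100) / 15 = 0.9333
Percentile = Phi(0.9333) * 100
Phi(0.9333) = 0.824667
= 82.5


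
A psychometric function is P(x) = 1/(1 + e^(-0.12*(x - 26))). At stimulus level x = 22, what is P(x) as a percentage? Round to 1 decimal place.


P(x) = 1/(1 + e^(-0.12*(22 - 26)))
Exponent = -0.12 * -4 = 0.48
e^(0.48) = 1.616074
P = 1/(1 + 1.616074) = 0.382252
Percentage = 38.2


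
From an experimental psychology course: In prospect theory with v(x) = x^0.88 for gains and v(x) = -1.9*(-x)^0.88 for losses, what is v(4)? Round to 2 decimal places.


Since x = 4 >= 0, use v(x) = x^0.88
4^0.88 = 3.387
v(4) = 3.39


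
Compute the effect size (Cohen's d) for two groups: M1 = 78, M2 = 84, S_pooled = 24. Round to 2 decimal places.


Cohen's d = (M1 - M2) / S_pooled
= (78 - 84) / 24
= -6 / 24
= -0.25


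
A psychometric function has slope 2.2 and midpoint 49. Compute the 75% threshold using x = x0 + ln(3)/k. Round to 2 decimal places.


At P = 0.75: 0.75 = 1/(1 + e^(-k*(x-x0)))
Solving: e^(-k*(x-x0)) = 1/3
x = x0 + ln(3)/k
ln(3) = 1.0986
x = 49 + 1.0986/2.2
= 49 + 0.4994
= 49.50


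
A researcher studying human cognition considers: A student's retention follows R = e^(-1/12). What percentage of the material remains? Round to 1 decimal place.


R = e^(-t/S)
-t/S = -1/12 = -0.083333
R = e^(-0.083333) = 0.920045
Percentage = 0.920045 * 100
= 92.0


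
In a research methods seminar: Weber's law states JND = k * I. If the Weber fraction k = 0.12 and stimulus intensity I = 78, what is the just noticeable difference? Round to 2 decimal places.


JND = k * I
JND = 0.12 * 78
= 9.36


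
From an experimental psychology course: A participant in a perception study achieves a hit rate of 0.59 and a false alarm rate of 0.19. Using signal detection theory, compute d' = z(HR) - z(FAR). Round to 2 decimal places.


d' = z(HR) - z(FAR)
z(0.59) = 0.2275
z(0.19) = -0.8779
d' = 0.2275 - -0.8779
= 1.11


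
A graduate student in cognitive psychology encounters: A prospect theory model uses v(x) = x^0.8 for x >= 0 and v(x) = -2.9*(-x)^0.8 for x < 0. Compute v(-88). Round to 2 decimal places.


Since x = -88 < 0, use v(x) = -lambda*(-x)^alpha
(-x) = 88
88^0.8 = 35.9407
v(-88) = -2.9 * 35.9407
= -104.23


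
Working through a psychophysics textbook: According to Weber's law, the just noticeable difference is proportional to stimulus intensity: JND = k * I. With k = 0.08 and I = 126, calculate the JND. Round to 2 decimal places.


JND = k * I
JND = 0.08 * 126
= 10.08


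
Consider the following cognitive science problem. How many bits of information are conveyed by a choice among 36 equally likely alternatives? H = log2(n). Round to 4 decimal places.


H = log2(n)
H = log2(36)
= 5.1699


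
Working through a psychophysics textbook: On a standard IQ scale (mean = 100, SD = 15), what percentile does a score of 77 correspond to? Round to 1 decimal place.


z = (IQ - mean) / SD
z = (77 - 100) / 15 = -1.5333
Percentile = Phi(-1.5333) * 100
Phi(-1.5333) = 0.062601
= 6.3


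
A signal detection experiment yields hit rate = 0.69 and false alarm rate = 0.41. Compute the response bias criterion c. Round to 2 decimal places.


c = -0.5 * (z(HR) + z(FAR))
z(0.69) = 0.4959
z(0.41) = -0.2275
c = -0.5 * (0.4959 + -0.2275)
= -0.5 * 0.2684
= -0.13


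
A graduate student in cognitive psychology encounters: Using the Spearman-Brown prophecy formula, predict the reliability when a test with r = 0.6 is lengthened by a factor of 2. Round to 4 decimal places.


r_new = n*r / (1 + (n-1)*r)
Numerator = 2 * 0.6 = 1.2
Denominator = 1 + 1 * 0.6 = 1.6
r_new = 1.2 / 1.6
= 0.7500


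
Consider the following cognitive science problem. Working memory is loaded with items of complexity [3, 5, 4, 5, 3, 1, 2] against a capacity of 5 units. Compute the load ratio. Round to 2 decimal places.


Total complexity = 3 + 5 + 4 + 5 + 3 + 1 + 2 = 23
Load = total / capacity = 23 / 5
= 4.60


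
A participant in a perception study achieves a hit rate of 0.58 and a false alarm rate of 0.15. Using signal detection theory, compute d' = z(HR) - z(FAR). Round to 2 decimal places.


d' = z(HR) - z(FAR)
z(0.58) = 0.2019
z(0.15) = -1.0364
d' = 0.2019 - -1.0364
= 1.24


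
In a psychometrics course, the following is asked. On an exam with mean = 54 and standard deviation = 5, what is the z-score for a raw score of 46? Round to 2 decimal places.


z = (X - mu) / sigma
= (46 - 54) / 5
= -8 / 5
= -1.60


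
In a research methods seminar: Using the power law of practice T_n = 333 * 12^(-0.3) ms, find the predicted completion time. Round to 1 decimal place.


T_n = 333 * 12^(-0.3)
12^(-0.3) = 0.47451
T_n = 333 * 0.47451
= 158.0 ms


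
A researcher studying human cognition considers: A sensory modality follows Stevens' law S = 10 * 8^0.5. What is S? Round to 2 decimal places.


S = 10 * 8^0.5
8^0.5 = 2.8284
S = 10 * 2.8284
= 28.28


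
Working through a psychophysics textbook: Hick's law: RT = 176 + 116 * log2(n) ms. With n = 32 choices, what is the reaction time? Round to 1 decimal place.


RT = 176 + 116 * log2(32)
log2(32) = 5.0
RT = 176 + 116 * 5.0
= 176 + 580.0
= 756.0 ms


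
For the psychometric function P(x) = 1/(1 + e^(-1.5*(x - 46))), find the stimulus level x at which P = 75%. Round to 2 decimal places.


At P = 0.75: 0.75 = 1/(1 + e^(-k*(x-x0)))
Solving: e^(-k*(x-x0)) = 1/3
x = x0 + ln(3)/k
ln(3) = 1.0986
x = 46 + 1.0986/1.5
= 46 + 0.7324
= 46.73


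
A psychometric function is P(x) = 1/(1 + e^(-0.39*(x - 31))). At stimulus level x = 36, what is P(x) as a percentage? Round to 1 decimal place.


P(x) = 1/(1 + e^(-0.39*(36 - 31)))
Exponent = -0.39 * 5 = -1.95
e^(-1.95) = 0.142274
P = 1/(1 + 0.142274) = 0.875447
Percentage = 87.5


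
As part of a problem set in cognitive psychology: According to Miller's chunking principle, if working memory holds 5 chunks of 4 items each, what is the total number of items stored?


Total items = chunks * items_per_chunk
= 5 * 4
= 20


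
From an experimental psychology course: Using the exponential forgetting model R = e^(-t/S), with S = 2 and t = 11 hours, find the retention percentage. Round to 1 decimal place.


R = e^(-t/S)
-t/S = -11/2 = -5.5
R = e^(-5.5) = 0.004087
Percentage = 0.004087 * 100
= 0.4


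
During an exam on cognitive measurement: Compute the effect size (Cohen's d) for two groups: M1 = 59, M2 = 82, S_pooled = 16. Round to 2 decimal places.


Cohen's d = (M1 - M2) / S_pooled
= (59 - 82) / 16
= -23 / 16
= -1.44


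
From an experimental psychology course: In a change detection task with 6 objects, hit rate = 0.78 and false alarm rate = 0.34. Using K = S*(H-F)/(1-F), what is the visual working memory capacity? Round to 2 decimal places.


K = S * (H - F) / (1 - F)
H - F = 0.44
1 - F = 0.66
K = 6 * 0.44 / 0.66
= 4.00


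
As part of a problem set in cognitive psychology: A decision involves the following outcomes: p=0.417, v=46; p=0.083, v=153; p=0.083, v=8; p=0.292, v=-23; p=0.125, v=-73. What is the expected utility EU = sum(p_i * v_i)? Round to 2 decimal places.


EU = sum(p_i * v_i)
0.417 * 46 = 19.182
0.083 * 153 = 12.699
0.083 * 8 = 0.664
0.292 * -23 = -6.716
0.125 * -73 = -9.125
EU = 19.182 + 12.699 + 0.664 + -6.716 + -9.125
= 16.70


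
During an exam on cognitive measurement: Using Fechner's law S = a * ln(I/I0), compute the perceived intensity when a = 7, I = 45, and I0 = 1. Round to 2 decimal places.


S = 7 * ln(45/1)
I/I0 = 45.0
ln(45.0) = 3.8067
S = 7 * 3.8067
= 26.65


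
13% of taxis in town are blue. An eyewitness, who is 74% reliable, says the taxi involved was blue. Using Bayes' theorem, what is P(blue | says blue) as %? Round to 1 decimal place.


P(blue | says blue) = P(says blue | blue)*P(blue) / [P(says blue | blue)*P(blue) + P(says blue | not blue)*P(not blue)]
Numerator = 0.74 * 0.13 = 0.0962
False identification = 0.26 * 0.87 = 0.2262
P = 0.0962 / (0.0962 + 0.2262)
= 0.0962 / 0.3224
As percentage = 29.8


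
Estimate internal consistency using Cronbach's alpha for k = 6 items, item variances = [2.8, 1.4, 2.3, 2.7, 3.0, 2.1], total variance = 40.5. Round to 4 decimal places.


alpha = (k/(k-1)) * (1 - sum(s_i^2)/s_total^2)
sum(item variances) = 14.3
k/(k-1) = 6/5 = 1.2
1 - 14.3/40.5 = 1 - 0.353086 = 0.646914
alpha = 1.2 * 0.646914
= 0.7763


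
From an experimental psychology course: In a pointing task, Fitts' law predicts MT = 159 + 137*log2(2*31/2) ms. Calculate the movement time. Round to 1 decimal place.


MT = 159 + 137 * log2(2*31/2)
2D/W = 31.0
log2(31.0) = 4.9542
MT = 159 + 137 * 4.9542
= 837.7 ms


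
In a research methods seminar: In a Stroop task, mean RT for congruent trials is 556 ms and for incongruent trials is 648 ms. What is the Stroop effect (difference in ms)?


Stroop effect = RT(incongruent) - RT(congruent)
= 648 - 556
= 92 ms


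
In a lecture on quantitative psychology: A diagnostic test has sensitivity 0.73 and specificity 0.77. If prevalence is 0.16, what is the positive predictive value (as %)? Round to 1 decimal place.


PPV = (sens * prev) / (sens * prev + (1-spec) * (1-prev))
Numerator = 0.73 * 0.16 = 0.1168
P(positive and no disease) = (1 - spec) * (1 - prev) = (1 - 0.77) * (1 - 0.16) = 0.1932
Denominator = 0.1168 + 0.1932 = 0.31
PPV = 0.1168 / 0.31 = 0.376774
As percentage = 37.7
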